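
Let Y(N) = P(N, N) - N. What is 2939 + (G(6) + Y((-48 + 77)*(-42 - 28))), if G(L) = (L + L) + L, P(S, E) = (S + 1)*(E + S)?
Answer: 8242727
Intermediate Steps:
P(S, E) = (1 + S)*(E + S)
Y(N) = N + 2*N² (Y(N) = (N + N + N² + N*N) - N = (N + N + N² + N²) - N = (2*N + 2*N²) - N = N + 2*N²)
G(L) = 3*L (G(L) = 2*L + L = 3*L)
2939 + (G(6) + Y((-48 + 77)*(-42 - 28))) = 2939 + (3*6 + ((-48 + 77)*(-42 - 28))*(1 + 2*((-48 + 77)*(-42 - 28)))) = 2939 + (18 + (29*(-70))*(1 + 2*(29*(-70)))) = 2939 + (18 - 2030*(1 + 2*(-2030))) = 2939 + (18 - 2030*(1 - 4060)) = 2939 + (18 - 2030*(-4059)) = 2939 + (18 + 8239770) = 2939 + 8239788 = 8242727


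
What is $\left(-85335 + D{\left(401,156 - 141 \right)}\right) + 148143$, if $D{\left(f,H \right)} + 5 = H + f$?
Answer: $63219$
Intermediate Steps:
$D{\left(f,H \right)} = -5 + H + f$ ($D{\left(f,H \right)} = -5 + \left(H + f\right) = -5 + H + f$)
$\left(-85335 + D{\left(401,156 - 141 \right)}\right) + 148143 = \left(-85335 + \left(-5 + \left(156 - 141\right) + 401\right)\right) + 148143 = \left(-85335 + \left(-5 + 15 + 401\right)\right) + 148143 = \left(-85335 + 411\right) + 148143 = -84924 + 148143 = 63219$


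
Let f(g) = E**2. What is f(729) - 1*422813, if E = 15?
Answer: -422588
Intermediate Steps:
f(g) = 225 (f(g) = 15**2 = 225)
f(729) - 1*422813 = 225 - 1*422813 = 225 - 422813 = -422588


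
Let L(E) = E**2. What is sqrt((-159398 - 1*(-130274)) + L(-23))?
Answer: I*sqrt(28595) ≈ 169.1*I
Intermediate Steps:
sqrt((-159398 - 1*(-130274)) + L(-23)) = sqrt((-159398 - 1*(-130274)) + (-23)**2) = sqrt((-159398 + 130274) + 529) = sqrt(-29124 + 529) = sqrt(-28595) = I*sqrt(28595)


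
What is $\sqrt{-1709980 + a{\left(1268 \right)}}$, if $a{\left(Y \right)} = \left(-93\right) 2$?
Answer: $i \sqrt{1710166} \approx 1307.7 i$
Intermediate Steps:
$a{\left(Y \right)} = -186$
$\sqrt{-1709980 + a{\left(1268 \right)}} = \sqrt{-1709980 - 186} = \sqrt{-1710166} = i \sqrt{1710166}$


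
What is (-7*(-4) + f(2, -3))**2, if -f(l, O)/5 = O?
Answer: 1849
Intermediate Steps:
f(l, O) = -5*O
(-7*(-4) + f(2, -3))**2 = (-7*(-4) - 5*(-3))**2 = (28 + 15)**2 = 43**2 = 1849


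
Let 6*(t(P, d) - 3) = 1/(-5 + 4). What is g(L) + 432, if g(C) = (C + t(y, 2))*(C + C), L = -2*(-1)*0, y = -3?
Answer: 432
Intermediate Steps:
t(P, d) = 17/6 (t(P, d) = 3 + 1/(6*(-5 + 4)) = 3 + (1/6)/(-1) = 3 + (1/6)*(-1) = 3 - 1/6 = 17/6)
L = 0 (L = 2*0 = 0)
g(C) = 2*C*(17/6 + C) (g(C) = (C + 17/6)*(C + C) = (17/6 + C)*(2*C) = 2*C*(17/6 + C))
g(L) + 432 = (1/3)*0*(17 + 6*0) + 432 = (1/3)*0*(17 + 0) + 432 = (1/3)*0*17 + 432 = 0 + 432 = 432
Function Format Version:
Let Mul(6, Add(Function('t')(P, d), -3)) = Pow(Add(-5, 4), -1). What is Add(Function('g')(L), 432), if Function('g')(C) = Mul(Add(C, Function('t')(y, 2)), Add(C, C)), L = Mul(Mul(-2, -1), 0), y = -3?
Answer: 432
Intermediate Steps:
Function('t')(P, d) = Rational(17, 6) (Function('t')(P, d) = Add(3, Mul(Rational(1, 6), Pow(Add(-5, 4), -1))) = Add(3, Mul(Rational(1, 6), Pow(-1, -1))) = Add(3, Mul(Rational(1, 6), -1)) = Add(3, Rational(-1, 6)) = Rational(17, 6))
L = 0 (L = Mul(2, 0) = 0)
Function('g')(C) = Mul(2, C, Add(Rational(17, 6), C)) (Function('g')(C) = Mul(Add(C, Rational(17, 6)), Add(C, C)) = Mul(Add(Rational(17, 6), C), Mul(2, C)) = Mul(2, C, Add(Rational(17, 6), C)))
Add(Function('g')(L), 432) = Add(Mul(Rational(1, 3), 0, Add(17, Mul(6, 0))), 432) = Add(Mul(Rational(1, 3), 0, Add(17, 0)), 432) = Add(Mul(Rational(1, 3), 0, 17), 432) = Add(0, 432) = 432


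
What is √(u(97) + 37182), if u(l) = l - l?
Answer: √37182 ≈ 192.83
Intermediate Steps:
u(l) = 0
√(u(97) + 37182) = √(0 + 37182) = √37182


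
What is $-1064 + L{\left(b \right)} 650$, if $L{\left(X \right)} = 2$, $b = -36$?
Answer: $236$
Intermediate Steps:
$-1064 + L{\left(b \right)} 650 = -1064 + 2 \cdot 650 = -1064 + 1300 = 236$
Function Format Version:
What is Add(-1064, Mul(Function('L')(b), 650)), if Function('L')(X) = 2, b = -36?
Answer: 236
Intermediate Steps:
Add(-1064, Mul(Function('L')(b), 650)) = Add(-1064, Mul(2, 650)) = Add(-1064, 1300) = 236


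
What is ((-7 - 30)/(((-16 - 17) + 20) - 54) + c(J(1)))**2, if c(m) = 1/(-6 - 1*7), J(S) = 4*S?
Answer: 171396/758641 ≈ 0.22592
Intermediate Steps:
c(m) = -1/13 (c(m) = 1/(-6 - 7) = 1/(-13) = -1/13)
((-7 - 30)/(((-16 - 17) + 20) - 54) + c(J(1)))**2 = ((-7 - 30)/(((-16 - 17) + 20) - 54) - 1/13)**2 = (-37/((-33 + 20) - 54) - 1/13)**2 = (-37/(-13 - 54) - 1/13)**2 = (-37/(-67) - 1/13)**2 = (-37*(-1/67) - 1/13)**2 = (37/67 - 1/13)**2 = (414/871)**2 = 171396/758641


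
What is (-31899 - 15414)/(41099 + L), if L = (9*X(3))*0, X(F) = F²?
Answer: -47313/41099 ≈ -1.1512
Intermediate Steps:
L = 0 (L = (9*3²)*0 = (9*9)*0 = 81*0 = 0)
(-31899 - 15414)/(41099 + L) = (-31899 - 15414)/(41099 + 0) = -47313/41099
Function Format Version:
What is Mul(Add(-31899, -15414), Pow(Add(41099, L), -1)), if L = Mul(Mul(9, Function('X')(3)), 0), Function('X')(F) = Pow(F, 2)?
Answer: Rational(-47313, 41099) ≈ -1.1512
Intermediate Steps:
L = 0 (L = Mul(Mul(9, Pow(3, 2)), 0) = Mul(Mul(9, 9), 0) = Mul(81, 0) = 0)
Mul(Add(-31899, -15414), Pow(Add(41099, L), -1)) = Mul(Add(-31899, -15414), Pow(Add(41099, 0), -1)) = Mul(-47313, Pow(41099, -1)) = Mul(-47313, Rational(1, 41099)) = Rational(-47313, 41099)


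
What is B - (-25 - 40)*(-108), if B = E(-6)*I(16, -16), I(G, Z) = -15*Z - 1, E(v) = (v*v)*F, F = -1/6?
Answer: -8454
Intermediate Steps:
F = -1/6 (F = -1*1/6 = -1/6 ≈ -0.16667)
E(v) = -v**2/6 (E(v) = (v*v)*(-1/6) = v**2*(-1/6) = -v**2/6)
I(G, Z) = -1 - 15*Z
B = -1434 (B = (-1/6*(-6)**2)*(-1 - 15*(-16)) = (-1/6*36)*(-1 + 240) = -6*239 = -1434)
B - (-25 - 40)*(-108) = -1434 - (-25 - 40)*(-108) = -1434 - (-65)*(-108) = -1434 - 1*7020 = -1434 - 7020 = -8454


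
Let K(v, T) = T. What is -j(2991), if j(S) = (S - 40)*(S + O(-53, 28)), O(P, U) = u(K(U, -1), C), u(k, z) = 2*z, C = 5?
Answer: -8855951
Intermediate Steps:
O(P, U) = 10 (O(P, U) = 2*5 = 10)
j(S) = (-40 + S)*(10 + S) (j(S) = (S - 40)*(S + 10) = (-40 + S)*(10 + S))
-j(2991) = -(-400 + 2991² - 30*2991) = -(-400 + 8946081 - 89730) = -1*8855951 = -8855951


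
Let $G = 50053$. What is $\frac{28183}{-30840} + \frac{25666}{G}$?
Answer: $- \frac{619104259}{1543634520} \approx -0.40107$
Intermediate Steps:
$\frac{28183}{-30840} + \frac{25666}{G} = \frac{28183}{-30840} + \frac{25666}{50053} = 28183 \left(- \frac{1}{30840}\right) + 25666 \cdot \frac{1}{50053} = - \frac{28183}{30840} + \frac{25666}{50053} = - \frac{619104259}{1543634520}$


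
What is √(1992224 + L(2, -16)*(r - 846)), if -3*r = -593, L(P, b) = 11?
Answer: √17865831/3 ≈ 1408.9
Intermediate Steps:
r = 593/3 (r = -⅓*(-593) = 593/3 ≈ 197.67)
√(1992224 + L(2, -16)*(r - 846)) = √(1992224 + 11*(593/3 - 846)) = √(1992224 + 11*(-1945/3)) = √(1992224 - 21395/3) = √(5955277/3) = √17865831/3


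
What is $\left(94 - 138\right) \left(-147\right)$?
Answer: $6468$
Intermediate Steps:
$\left(94 - 138\right) \left(-147\right) = \left(-44\right) \left(-147\right) = 6468$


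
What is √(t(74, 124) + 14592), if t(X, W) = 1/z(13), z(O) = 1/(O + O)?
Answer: √14618 ≈ 120.90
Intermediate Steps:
z(O) = 1/(2*O)
t(X, W) = 26 (t(X, W) = 1/((½)/13) = 1/((½)*(1/13)) = 1/(1/26) = 26)
√(t(74, 124) + 14592) = √(26 + 14592) = √14618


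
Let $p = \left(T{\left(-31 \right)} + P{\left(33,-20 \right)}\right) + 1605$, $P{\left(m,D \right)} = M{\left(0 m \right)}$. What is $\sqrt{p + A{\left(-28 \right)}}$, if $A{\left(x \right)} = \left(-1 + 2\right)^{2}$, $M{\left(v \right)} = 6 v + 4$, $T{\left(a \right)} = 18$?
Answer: $2 \sqrt{407} \approx 40.349$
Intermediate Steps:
$M{\left(v \right)} = 4 + 6 v$
$P{\left(m,D \right)} = 4$ ($P{\left(m,D \right)} = 4 + 6 \cdot 0 m = 4 + 6 \cdot 0 = 4 + 0 = 4$)
$p = 1627$ ($p = \left(18 + 4\right) + 1605 = 22 + 1605 = 1627$)
$A{\left(x \right)} = 1$ ($A{\left(x \right)} = 1^{2} = 1$)
$\sqrt{p + A{\left(-28 \right)}} = \sqrt{1627 + 1} = \sqrt{1628} = 2 \sqrt{407}$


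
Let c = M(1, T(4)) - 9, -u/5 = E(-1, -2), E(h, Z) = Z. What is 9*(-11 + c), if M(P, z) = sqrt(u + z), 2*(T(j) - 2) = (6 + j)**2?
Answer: -180 + 9*sqrt(62) ≈ -109.13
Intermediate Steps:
u = 10 (u = -5*(-2) = 10)
T(j) = 2 + (6 + j)**2/2
M(P, z) = sqrt(10 + z)
c = -9 + sqrt(62) (c = sqrt(10 + (2 + (6 + 4)**2/2)) - 9 = sqrt(10 + (2 + (1/2)*10**2)) - 9 = sqrt(10 + (2 + (1/2)*100)) - 9 = sqrt(10 + (2 + 50)) - 9 = sqrt(10 + 52) - 9 = sqrt(62) - 9 = -9 + sqrt(62) ≈ -1.1260)
9*(-11 + c) = 9*(-11 + (-9 + sqrt(62))) = 9*(-20 + sqrt(62)) = -180 + 9*sqrt(62)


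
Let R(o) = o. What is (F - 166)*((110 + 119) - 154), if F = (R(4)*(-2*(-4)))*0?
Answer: -12450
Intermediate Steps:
F = 0 (F = (4*(-2*(-4)))*0 = (4*8)*0 = 32*0 = 0)
(F - 166)*((110 + 119) - 154) = (0 - 166)*((110 + 119) - 154) = -166*(229 - 154) = -166*75 = -12450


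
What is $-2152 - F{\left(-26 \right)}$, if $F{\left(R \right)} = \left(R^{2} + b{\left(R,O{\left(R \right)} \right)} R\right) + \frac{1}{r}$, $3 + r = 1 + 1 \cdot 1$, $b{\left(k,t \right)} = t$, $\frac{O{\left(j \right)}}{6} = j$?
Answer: $-6883$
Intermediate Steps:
$O{\left(j \right)} = 6 j$
$r = -1$ ($r = -3 + \left(1 + 1 \cdot 1\right) = -3 + \left(1 + 1\right) = -3 + 2 = -1$)
$F{\left(R \right)} = -1 + 7 R^{2}$ ($F{\left(R \right)} = \left(R^{2} + 6 R R\right) + \frac{1}{-1} = \left(R^{2} + 6 R^{2}\right) - 1 = 7 R^{2} - 1 = -1 + 7 R^{2}$)
$-2152 - F{\left(-26 \right)} = -2152 - \left(-1 + 7 \left(-26\right)^{2}\right) = -2152 - \left(-1 + 7 \cdot 676\right) = -2152 - \left(-1 + 4732\right) = -2152 - 4731 = -6883$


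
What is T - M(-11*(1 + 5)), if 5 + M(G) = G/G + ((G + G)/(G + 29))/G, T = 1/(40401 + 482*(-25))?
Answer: 4252687/1048987 ≈ 4.0541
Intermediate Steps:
T = 1/28351 (T = 1/(40401 - 12050) = 1/28351 ≈ 3.5272e-5)
M(G) = -4 + 2/(29 + G) (M(G) = -5 + (G/G + ((G + G)/(G + 29))/G) = -5 + (1 + ((2*G)/(29 + G))/G) = -5 + (1 + (2*G/(29 + G))/G) = -5 + (1 + 2/(29 + G)) = -4 + 2/(29 + G))
T - M(-11*(1 + 5)) = 1/28351 - 2*(-57 - (-22)*(1 + 5))/(29 - 11*(1 + 5)) = 1/28351 - 2*(-57 - (-22)*6)/(29 - 11*6) = 1/28351 - 2*(-57 - 2*(-66))/(29 - 66) = 1/28351 - 2*(-57 + 132)/(-37) = 1/28351 - 2*(-1)*75/37 = 1/28351 - 1*(-150/37) = 1/28351 + 150/37 = 4252687/1048987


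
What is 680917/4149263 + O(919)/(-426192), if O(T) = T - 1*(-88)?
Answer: 286023070223/1768382696496 ≈ 0.16174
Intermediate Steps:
O(T) = 88 + T (O(T) = T + 88 = 88 + T)
680917/4149263 + O(919)/(-426192) = 680917/4149263 + (88 + 919)/(-426192) = 680917*(1/4149263) + 1007*(-1/426192) = 680917/4149263 - 1007/426192 = 286023070223/1768382696496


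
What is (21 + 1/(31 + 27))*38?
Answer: 23161/29 ≈ 798.66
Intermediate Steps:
(21 + 1/(31 + 27))*38 = (21 + 1/58)*38 = (1219/58)*38 = 23161/29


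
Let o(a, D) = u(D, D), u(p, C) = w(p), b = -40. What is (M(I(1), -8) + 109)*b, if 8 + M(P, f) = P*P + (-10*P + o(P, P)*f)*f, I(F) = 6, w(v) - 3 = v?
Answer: -47720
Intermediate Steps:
w(v) = 3 + v
u(p, C) = 3 + p
o(a, D) = 3 + D
M(P, f) = -8 + P**2 + f*(-10*P + f*(3 + P)) (M(P, f) = -8 + (P*P + (-10*P + (3 + P)*f)*f) = -8 + (P**2 + (-10*P + f*(3 + P))*f) = -8 + (P**2 + f*(-10*P + f*(3 + P))) = -8 + P**2 + f*(-10*P + f*(3 + P)))
(M(I(1), -8) + 109)*b = ((-8 + 6**2 + (-8)**2*(3 + 6) - 10*6*(-8)) + 109)*(-40) = ((-8 + 36 + 64*9 + 480) + 109)*(-40) = ((-8 + 36 + 576 + 480) + 109)*(-40) = (1084 + 109)*(-40) = 1193*(-40) = -47720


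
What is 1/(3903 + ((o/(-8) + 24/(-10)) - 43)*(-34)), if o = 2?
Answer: 10/54551 ≈ 0.00018331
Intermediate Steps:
1/(3903 + ((o/(-8) + 24/(-10)) - 43)*(-34)) = 1/(3903 + ((2/(-8) + 24/(-10)) - 43)*(-34)) = 1/(3903 + ((2*(-⅛) + 24*(-⅒)) - 43)*(-34)) = 1/(3903 + ((-¼ - 12/5) - 43)*(-34)) = 1/(3903 + (-53/20 - 43)*(-34)) = 1/(3903 - 913/20*(-34)) = 1/(3903 + 15521/10) = 1/(54551/10) = 10/54551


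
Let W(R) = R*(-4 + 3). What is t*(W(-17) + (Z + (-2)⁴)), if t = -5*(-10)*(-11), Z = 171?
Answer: -112200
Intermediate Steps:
t = -550 (t = 50*(-11) = -550)
W(R) = -R (W(R) = R*(-1) = -R)
t*(W(-17) + (Z + (-2)⁴)) = -550*(-1*(-17) + (171 + (-2)⁴)) = -550*(17 + (171 + 16)) = -550*(17 + 187) = -550*204 = -112200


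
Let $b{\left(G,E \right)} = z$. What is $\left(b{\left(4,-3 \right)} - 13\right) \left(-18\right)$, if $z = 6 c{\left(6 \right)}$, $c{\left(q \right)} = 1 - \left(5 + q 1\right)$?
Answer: $1314$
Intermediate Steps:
$c{\left(q \right)} = -4 - q$ ($c{\left(q \right)} = 1 - \left(5 + q\right) = -4 - q$)
$z = -60$ ($z = 6 \left(-4 - 6\right) = 6 \left(-10\right) = -60$)
$b{\left(G,E \right)} = -60$
$\left(b{\left(4,-3 \right)} - 13\right) \left(-18\right) = \left(-60 - 13\right) \left(-18\right) = \left(-73\right) \left(-18\right) = 1314$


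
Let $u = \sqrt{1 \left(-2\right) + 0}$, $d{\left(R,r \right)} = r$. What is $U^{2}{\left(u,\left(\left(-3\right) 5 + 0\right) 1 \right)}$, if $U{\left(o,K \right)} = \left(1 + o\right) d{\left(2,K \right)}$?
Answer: $-225 + 450 i \sqrt{2} \approx -225.0 + 636.4 i$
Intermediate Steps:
$u = i \sqrt{2}$ ($u = \sqrt{-2 + 0} = \sqrt{-2} = i \sqrt{2} \approx 1.4142 i$)
$U{\left(o,K \right)} = K \left(1 + o\right)$ ($U{\left(o,K \right)} = \left(1 + o\right) K = K \left(1 + o\right)$)
$U^{2}{\left(u,\left(\left(-3\right) 5 + 0\right) 1 \right)} = \left(\left(\left(-3\right) 5 + 0\right) 1 \left(1 + i \sqrt{2}\right)\right)^{2} = \left(\left(-15 + 0\right) 1 \left(1 + i \sqrt{2}\right)\right)^{2} = \left(\left(-15\right) 1 \left(1 + i \sqrt{2}\right)\right)^{2} = \left(- 15 \left(1 + i \sqrt{2}\right)\right)^{2} = \left(-15 - 15 i \sqrt{2}\right)^{2}$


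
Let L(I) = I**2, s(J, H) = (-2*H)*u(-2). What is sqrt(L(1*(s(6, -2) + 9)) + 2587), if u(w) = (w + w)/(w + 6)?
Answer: 2*sqrt(653) ≈ 51.108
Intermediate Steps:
u(w) = 2*w/(6 + w) (u(w) = (2*w)/(6 + w) = 2*w/(6 + w))
s(J, H) = 2*H (s(J, H) = (-2*H)*(2*(-2)/(6 - 2)) = (-2*H)*(2*(-2)/4) = (-2*H)*(2*(-2)*(1/4)) = -2*H*(-1) = 2*H)
sqrt(L(1*(s(6, -2) + 9)) + 2587) = sqrt((1*(2*(-2) + 9))**2 + 2587) = sqrt((1*(-4 + 9))**2 + 2587) = sqrt((1*5)**2 + 2587) = sqrt(5**2 + 2587) = sqrt(25 + 2587) = sqrt(2612) = 2*sqrt(653)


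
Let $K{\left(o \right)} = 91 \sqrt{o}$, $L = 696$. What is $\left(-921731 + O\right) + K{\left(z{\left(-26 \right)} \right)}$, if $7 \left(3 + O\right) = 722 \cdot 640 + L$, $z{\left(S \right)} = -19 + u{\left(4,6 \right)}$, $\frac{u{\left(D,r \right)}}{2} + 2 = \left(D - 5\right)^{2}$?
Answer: $- \frac{5989362}{7} + 91 i \sqrt{21} \approx -8.5562 \cdot 10^{5} + 417.01 i$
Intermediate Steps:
$u{\left(D,r \right)} = -4 + 2 \left(-5 + D\right)^{2}$ ($u{\left(D,r \right)} = -4 + 2 \left(D - 5\right)^{2} = -4 + 2 \left(-5 + D\right)^{2}$)
$z{\left(S \right)} = -21$ ($z{\left(S \right)} = -19 - \left(4 - 2 \left(-5 + 4\right)^{2}\right) = -19 - \left(4 - 2 \left(-1\right)^{2}\right) = -19 + \left(-4 + 2 \cdot 1\right) = -19 + \left(-4 + 2\right) = -19 - 2 = -21$)
$O = \frac{462755}{7}$ ($O = -3 + \frac{722 \cdot 640 + 696}{7} = -3 + \frac{462080 + 696}{7} = -3 + \frac{1}{7} \cdot 462776 = -3 + \frac{462776}{7} = \frac{462755}{7} \approx 66108.0$)
$\left(-921731 + O\right) + K{\left(z{\left(-26 \right)} \right)} = \left(-921731 + \frac{462755}{7}\right) + 91 \sqrt{-21} = - \frac{5989362}{7} + 91 i \sqrt{21}$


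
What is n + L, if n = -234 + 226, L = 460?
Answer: 452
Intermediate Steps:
n = -8
n + L = -8 + 460 = 452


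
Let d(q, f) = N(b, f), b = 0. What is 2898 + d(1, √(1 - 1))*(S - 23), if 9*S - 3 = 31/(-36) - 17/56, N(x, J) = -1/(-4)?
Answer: 52477909/18144 ≈ 2892.3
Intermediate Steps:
N(x, J) = ¼ (N(x, J) = -1*(-¼) = ¼)
d(q, f) = ¼
S = 925/4536 (S = ⅓ + (31/(-36) - 17/56)/9 = ⅓ + (31*(-1/36) - 17*1/56)/9 = ⅓ + (-31/36 - 17/56)/9 = ⅓ + (⅑)*(-587/504) = ⅓ - 587/4536 = 925/4536 ≈ 0.20392)
2898 + d(1, √(1 - 1))*(S - 23) = 2898 + (925/4536 - 23)/4 = 2898 + (¼)*(-103403/4536) = 2898 - 103403/18144 = 52477909/18144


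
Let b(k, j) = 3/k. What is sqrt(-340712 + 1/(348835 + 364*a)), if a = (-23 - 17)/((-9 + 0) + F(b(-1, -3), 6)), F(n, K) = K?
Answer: I*sqrt(383593649194485005)/1061065 ≈ 583.71*I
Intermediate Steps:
a = 40/3 (a = (-23 - 17)/((-9 + 0) + 6) = -40/(-9 + 6) = -40/(-3) = -40*(-1/3) = 40/3 ≈ 13.333)
sqrt(-340712 + 1/(348835 + 364*a)) = sqrt(-340712 + 1/(348835 + 364*(40/3))) = sqrt(-340712 + 1/(348835 + 14560/3)) = sqrt(-340712 + 1/(1061065/3)) = sqrt(-340712 + 3/1061065) = sqrt(-361517578277/1061065) = I*sqrt(383593649194485005)/1061065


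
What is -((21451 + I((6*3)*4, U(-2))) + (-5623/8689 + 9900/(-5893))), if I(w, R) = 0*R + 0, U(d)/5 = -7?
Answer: -1098263788488/51204277 ≈ -21449.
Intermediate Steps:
U(d) = -35 (U(d) = 5*(-7) = -35)
I(w, R) = 0 (I(w, R) = 0 + 0 = 0)
-((21451 + I((6*3)*4, U(-2))) + (-5623/8689 + 9900/(-5893))) = -((21451 + 0) + (-5623/8689 + 9900/(-5893))) = -(21451 + (-5623*1/8689 + 9900*(-1/5893))) = -(21451 + (-5623/8689 - 9900/5893)) = -(21451 - 119157439/51204277) = -1*1098263788488/51204277 = -1098263788488/51204277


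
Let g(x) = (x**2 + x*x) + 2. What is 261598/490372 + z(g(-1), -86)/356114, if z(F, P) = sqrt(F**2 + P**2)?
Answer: 130799/245186 + sqrt(1853)/178057 ≈ 0.53371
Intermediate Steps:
g(x) = 2 + 2*x**2 (g(x) = (x**2 + x**2) + 2 = 2*x**2 + 2 = 2 + 2*x**2)
261598/490372 + z(g(-1), -86)/356114 = 261598/490372 + sqrt((2 + 2*(-1)**2)**2 + (-86)**2)/356114 = 261598*(1/490372) + sqrt((2 + 2*1)**2 + 7396)*(1/356114) = 130799/245186 + sqrt((2 + 2)**2 + 7396)*(1/356114) = 130799/245186 + sqrt(4**2 + 7396)*(1/356114) = 130799/245186 + sqrt(16 + 7396)*(1/356114) = 130799/245186 + sqrt(7412)*(1/356114) = 130799/245186 + (2*sqrt(1853))*(1/356114) = 130799/245186 + sqrt(1853)/178057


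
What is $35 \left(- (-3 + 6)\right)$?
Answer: $-105$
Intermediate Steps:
$35 \left(- (-3 + 6)\right) = 35 \left(\left(-1\right) 3\right) = 35 \left(-3\right) = -105$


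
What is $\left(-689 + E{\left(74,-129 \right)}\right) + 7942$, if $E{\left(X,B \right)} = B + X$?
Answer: $7198$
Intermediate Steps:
$\left(-689 + E{\left(74,-129 \right)}\right) + 7942 = \left(-689 + \left(-129 + 74\right)\right) + 7942 = \left(-689 - 55\right) + 7942 = -744 + 7942 = 7198$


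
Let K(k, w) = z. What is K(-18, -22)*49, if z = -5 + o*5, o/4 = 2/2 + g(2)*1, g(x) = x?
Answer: 2695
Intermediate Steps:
o = 12 (o = 4*(2/2 + 2*1) = 4*(2*(½) + 2) = 4*(1 + 2) = 4*3 = 12)
z = 55 (z = -5 + 12*5 = -5 + 60 = 55)
K(k, w) = 55
K(-18, -22)*49 = 55*49 = 2695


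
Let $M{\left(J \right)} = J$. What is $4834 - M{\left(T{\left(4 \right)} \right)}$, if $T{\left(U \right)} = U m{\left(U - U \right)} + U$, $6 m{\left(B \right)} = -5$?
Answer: $\frac{14500}{3} \approx 4833.3$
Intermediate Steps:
$m{\left(B \right)} = - \frac{5}{6}$ ($m{\left(B \right)} = \frac{1}{6} \left(-5\right) = - \frac{5}{6}$)
$T{\left(U \right)} = \frac{U}{6}$ ($T{\left(U \right)} = U \left(- \frac{5}{6}\right) + U = - \frac{5 U}{6} + U = \frac{U}{6}$)
$4834 - M{\left(T{\left(4 \right)} \right)} = 4834 - \frac{1}{6} \cdot 4 = 4834 - \frac{2}{3} = \frac{14500}{3}$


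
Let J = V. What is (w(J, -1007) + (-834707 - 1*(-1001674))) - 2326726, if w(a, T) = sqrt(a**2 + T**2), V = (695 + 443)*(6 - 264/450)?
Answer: -2159759 + sqrt(219173898409)/75 ≈ -2.1535e+6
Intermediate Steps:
V = 462028/75 (V = 1138*(6 - 264*1/450) = 1138*(6 - 44/75) = 1138*(406/75) = 462028/75 ≈ 6160.4)
J = 462028/75 ≈ 6160.4
w(a, T) = sqrt(T**2 + a**2)
(w(J, -1007) + (-834707 - 1*(-1001674))) - 2326726 = (sqrt((-1007)**2 + (462028/75)**2) + (-834707 - 1*(-1001674))) - 2326726 = (sqrt(1014049 + 213469872784/5625) + (-834707 + 1001674)) - 2326726 = (sqrt(219173898409/5625) + 166967) - 2326726 = (sqrt(219173898409)/75 + 166967) - 2326726 = (166967 + sqrt(219173898409)/75) - 2326726 = -2159759 + sqrt(219173898409)/75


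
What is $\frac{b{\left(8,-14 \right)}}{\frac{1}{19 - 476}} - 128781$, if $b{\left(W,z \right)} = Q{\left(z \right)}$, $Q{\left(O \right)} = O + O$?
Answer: $-115985$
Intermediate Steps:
$Q{\left(O \right)} = 2 O$
$b{\left(W,z \right)} = 2 z$
$\frac{b{\left(8,-14 \right)}}{\frac{1}{19 - 476}} - 128781 = \frac{2 \left(-14\right)}{\frac{1}{19 - 476}} - 128781 = - \frac{28}{\frac{1}{-457}} - 128781 = - \frac{28}{- \frac{1}{457}} - 128781 = \left(-28\right) \left(-457\right) - 128781 = 12796 - 128781 = -115985$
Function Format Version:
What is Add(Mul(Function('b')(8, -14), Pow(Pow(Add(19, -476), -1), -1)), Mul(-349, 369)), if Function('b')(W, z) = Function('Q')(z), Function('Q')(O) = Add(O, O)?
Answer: -115985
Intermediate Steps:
Function('Q')(O) = Mul(2, O)
Function('b')(W, z) = Mul(2, z)
Add(Mul(Function('b')(8, -14), Pow(Pow(Add(19, -476), -1), -1)), Mul(-349, 369)) = Add(Mul(Mul(2, -14), Pow(Pow(Add(19, -476), -1), -1)), Mul(-349, 369)) = Add(Mul(-28, Pow(Pow(-457, -1), -1)), -128781) = Add(Mul(-28, Pow(Rational(-1, 457), -1)), -128781) = Add(Mul(-28, -457), -128781) = Add(12796, -128781) = -115985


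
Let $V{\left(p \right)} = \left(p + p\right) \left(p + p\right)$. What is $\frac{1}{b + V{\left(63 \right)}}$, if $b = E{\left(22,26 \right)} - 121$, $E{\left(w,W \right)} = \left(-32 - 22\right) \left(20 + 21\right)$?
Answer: $\frac{1}{13541} \approx 7.385 \cdot 10^{-5}$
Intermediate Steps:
$E{\left(w,W \right)} = -2214$ ($E{\left(w,W \right)} = \left(-54\right) 41 = -2214$)
$b = -2335$ ($b = -2214 - 121 = -2335$)
$V{\left(p \right)} = 4 p^{2}$ ($V{\left(p \right)} = 2 p 2 p = 4 p^{2}$)
$\frac{1}{b + V{\left(63 \right)}} = \frac{1}{-2335 + 4 \cdot 63^{2}} = \frac{1}{-2335 + 4 \cdot 3969} = \frac{1}{-2335 + 15876} = \frac{1}{13541}$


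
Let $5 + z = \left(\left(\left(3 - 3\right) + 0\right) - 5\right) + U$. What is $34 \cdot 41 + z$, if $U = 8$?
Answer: $1392$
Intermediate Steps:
$z = -2$ ($z = -5 + \left(\left(\left(\left(3 - 3\right) + 0\right) - 5\right) + 8\right) = -5 + \left(\left(\left(0 + 0\right) - 5\right) + 8\right) = -5 + \left(\left(0 - 5\right) + 8\right) = -5 + \left(-5 + 8\right) = -5 + 3 = -2$)
$34 \cdot 41 + z = 34 \cdot 41 - 2 = 1394 - 2 = 1392$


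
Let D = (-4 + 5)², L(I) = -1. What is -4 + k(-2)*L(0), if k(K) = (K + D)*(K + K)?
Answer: -8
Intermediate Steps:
D = 1 (D = 1² = 1)
k(K) = 2*K*(1 + K) (k(K) = (K + 1)*(K + K) = (1 + K)*(2*K) = 2*K*(1 + K))
-4 + k(-2)*L(0) = -4 + (2*(-2)*(1 - 2))*(-1) = -4 + (2*(-2)*(-1))*(-1) = -4 + 4*(-1) = -4 - 4 = -8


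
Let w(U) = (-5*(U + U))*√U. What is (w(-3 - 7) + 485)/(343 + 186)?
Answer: 485/529 + 100*I*√10/529 ≈ 0.91682 + 0.59778*I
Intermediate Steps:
w(U) = -10*U^(3/2) (w(U) = (-10*U)*√U = -10*U^(3/2))
(w(-3 - 7) + 485)/(343 + 186) = (-10*(-3 - 7)^(3/2) + 485)/(343 + 186) = (-(-100)*I*√10 + 485)/529 = (-(-100)*I*√10 + 485)*(1/529) = (100*I*√10 + 485)*(1/529) = (485 + 100*I*√10)*(1/529) = 485/529 + 100*I*√10/529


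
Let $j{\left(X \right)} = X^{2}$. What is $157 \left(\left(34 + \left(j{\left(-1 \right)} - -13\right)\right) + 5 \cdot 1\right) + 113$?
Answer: $8434$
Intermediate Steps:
$157 \left(\left(34 + \left(j{\left(-1 \right)} - -13\right)\right) + 5 \cdot 1\right) + 113 = 157 \left(\left(34 + \left(\left(-1\right)^{2} - -13\right)\right) + 5 \cdot 1\right) + 113 = 157 \left(\left(34 + \left(1 + 13\right)\right) + 5\right) + 113 = 157 \left(\left(34 + 14\right) + 5\right) + 113 = 157 \left(48 + 5\right) + 113 = 157 \cdot 53 + 113 = 8321 + 113 = 8434$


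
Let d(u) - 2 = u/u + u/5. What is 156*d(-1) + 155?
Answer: 2959/5 ≈ 591.80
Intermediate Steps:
d(u) = 3 + u/5 (d(u) = 2 + (u/u + u/5) = 2 + (1 + u*(⅕)) = 2 + (1 + u/5) = 3 + u/5)
156*d(-1) + 155 = 156*(3 + (⅕)*(-1)) + 155 = 156*(3 - ⅕) + 155 = 156*(14/5) + 155 = 2184/5 + 155 = 2959/5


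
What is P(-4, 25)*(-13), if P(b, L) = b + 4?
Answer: 0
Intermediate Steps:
P(b, L) = 4 + b
P(-4, 25)*(-13) = (4 - 4)*(-13) = 0*(-13) = 0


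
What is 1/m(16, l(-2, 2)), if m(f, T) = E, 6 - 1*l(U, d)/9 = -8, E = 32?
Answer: 1/32 ≈ 0.031250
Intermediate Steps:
l(U, d) = 126 (l(U, d) = 54 - 9*(-8) = 54 + 72 = 126)
m(f, T) = 32
1/m(16, l(-2, 2)) = 1/32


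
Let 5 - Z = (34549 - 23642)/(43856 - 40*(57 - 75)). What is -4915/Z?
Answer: -219091040/211973 ≈ -1033.6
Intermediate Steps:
Z = 211973/44576 (Z = 5 - (34549 - 23642)/(43856 - 40*(57 - 75)) = 5 - 10907/(43856 - 40*(-18)) = 5 - 10907/(43856 + 720) = 5 - 10907/44576 = 211973/44576 ≈ 4.7553)
-4915/Z = -4915/211973/44576 = -4915*44576/211973 = -219091040/211973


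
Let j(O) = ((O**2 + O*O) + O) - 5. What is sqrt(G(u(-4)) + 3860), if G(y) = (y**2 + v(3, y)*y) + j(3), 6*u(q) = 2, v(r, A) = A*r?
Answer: 14*sqrt(178)/3 ≈ 62.261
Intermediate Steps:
j(O) = -5 + O + 2*O**2 (j(O) = ((O**2 + O**2) + O) - 5 = (2*O**2 + O) - 5 = (O + 2*O**2) - 5 = -5 + O + 2*O**2)
u(q) = 1/3 (u(q) = (1/6)*2 = 1/3)
G(y) = 16 + 4*y**2 (G(y) = (y**2 + (y*3)*y) + (-5 + 3 + 2*3**2) = (y**2 + (3*y)*y) + (-5 + 3 + 2*9) = (y**2 + 3*y**2) + (-5 + 3 + 18) = 4*y**2 + 16 = 16 + 4*y**2)
sqrt(G(u(-4)) + 3860) = sqrt((16 + 4*(1/3)**2) + 3860) = sqrt((16 + 4*(1/9)) + 3860) = sqrt((16 + 4/9) + 3860) = sqrt(148/9 + 3860) = sqrt(34888/9) = 14*sqrt(178)/3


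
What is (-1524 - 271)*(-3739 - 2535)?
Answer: 11261830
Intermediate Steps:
(-1524 - 271)*(-3739 - 2535) = -1795*(-6274) = 11261830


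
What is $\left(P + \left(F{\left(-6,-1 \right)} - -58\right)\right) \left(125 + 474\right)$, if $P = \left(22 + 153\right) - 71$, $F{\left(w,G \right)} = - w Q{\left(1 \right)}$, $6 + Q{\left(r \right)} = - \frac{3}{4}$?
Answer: $\frac{145557}{2} \approx 72779.0$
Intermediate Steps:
$Q{\left(r \right)} = - \frac{27}{4}$ ($Q{\left(r \right)} = -6 - \frac{3}{4} = - \frac{27}{4}$)
$F{\left(w,G \right)} = \frac{27 w}{4}$ ($F{\left(w,G \right)} = - w \left(- \frac{27}{4}\right) = \frac{27 w}{4}$)
$P = 104$ ($P = 175 - 71 = 104$)
$\left(P + \left(F{\left(-6,-1 \right)} - -58\right)\right) \left(125 + 474\right) = \left(104 + \left(\frac{27}{4} \left(-6\right) - -58\right)\right) \left(125 + 474\right) = \left(104 + \left(- \frac{81}{2} + 58\right)\right) 599 = \left(104 + \frac{35}{2}\right) 599 = \frac{243}{2} \cdot 599 = \frac{145557}{2}$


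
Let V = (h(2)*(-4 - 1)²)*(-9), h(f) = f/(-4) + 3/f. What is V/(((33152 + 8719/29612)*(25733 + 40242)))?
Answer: -266508/2590721455777 ≈ -1.0287e-7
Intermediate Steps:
h(f) = 3/f - f/4 (h(f) = f*(-¼) + 3/f = -f/4 + 3/f = 3/f - f/4)
V = -225 (V = ((3/2 - ¼*2)*(-4 - 1)²)*(-9) = ((3*(½) - ½)*(-5)²)*(-9) = ((3/2 - ½)*25)*(-9) = (1*25)*(-9) = 25*(-9) = -225)
V/(((33152 + 8719/29612)*(25733 + 40242))) = -225*1/((25733 + 40242)*(33152 + 8719/29612)) = -225*1/(65975*(33152 + 8719*(1/29612))) = -225*1/(65975*(33152 + 8719/29612)) = -225/((981705743/29612)*65975) = -225/64768036394425/29612 = -225*29612/64768036394425 = -266508/2590721455777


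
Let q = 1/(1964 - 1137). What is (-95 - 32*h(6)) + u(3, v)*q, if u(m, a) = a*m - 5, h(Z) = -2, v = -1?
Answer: -25645/827 ≈ -31.010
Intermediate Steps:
u(m, a) = -5 + a*m
q = 1/827 ≈ 0.0012092
(-95 - 32*h(6)) + u(3, v)*q = (-95 - 32*(-2)) + (-5 - 1*3)*(1/827) = (-95 + 64) + (-5 - 3)*(1/827) = -31 - 8*1/827 = -31 - 8/827 = -25645/827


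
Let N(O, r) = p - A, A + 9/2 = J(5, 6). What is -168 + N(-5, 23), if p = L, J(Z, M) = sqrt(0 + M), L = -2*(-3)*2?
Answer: -303/2 - sqrt(6) ≈ -153.95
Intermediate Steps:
L = 12 (L = 6*2 = 12)
J(Z, M) = sqrt(M)
p = 12
A = -9/2 + sqrt(6) ≈ -2.0505
N(O, r) = 33/2 - sqrt(6) (N(O, r) = 12 - (-9/2 + sqrt(6)) = 12 + (9/2 - sqrt(6)) = 33/2 - sqrt(6))
-168 + N(-5, 23) = -168 + (33/2 - sqrt(6)) = -303/2 - sqrt(6)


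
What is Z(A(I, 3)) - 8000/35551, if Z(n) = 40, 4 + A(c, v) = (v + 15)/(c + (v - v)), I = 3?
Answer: 1414040/35551 ≈ 39.775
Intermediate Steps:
A(c, v) = -4 + (15 + v)/c (A(c, v) = -4 + (v + 15)/(c + (v - v)) = -4 + (15 + v)/(c + 0) = -4 + (15 + v)/c)
Z(A(I, 3)) - 8000/35551 = 40 - 8000/35551 = 1414040/35551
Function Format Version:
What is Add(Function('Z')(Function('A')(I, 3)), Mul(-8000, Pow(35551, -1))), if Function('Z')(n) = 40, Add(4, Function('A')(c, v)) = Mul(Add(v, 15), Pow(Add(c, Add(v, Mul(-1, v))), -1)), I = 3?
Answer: Rational(1414040, 35551) ≈ 39.775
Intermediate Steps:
Function('A')(c, v) = Add(-4, Mul(Pow(c, -1), Add(15, v))) (Function('A')(c, v) = Add(-4, Mul(Add(v, 15), Pow(Add(c, Add(v, Mul(-1, v))), -1))) = Add(-4, Mul(Add(15, v), Pow(Add(c, 0), -1))) = Add(-4, Mul(Add(15, v), Pow(c, -1))) = Add(-4, Mul(Pow(c, -1), Add(15, v))))
Add(Function('Z')(Function('A')(I, 3)), Mul(-8000, Pow(35551, -1))) = Add(40, Mul(-8000, Pow(35551, -1))) = Add(40, Mul(-8000, Rational(1, 35551))) = Add(40, Rational(-8000, 35551)) = Rational(1414040, 35551)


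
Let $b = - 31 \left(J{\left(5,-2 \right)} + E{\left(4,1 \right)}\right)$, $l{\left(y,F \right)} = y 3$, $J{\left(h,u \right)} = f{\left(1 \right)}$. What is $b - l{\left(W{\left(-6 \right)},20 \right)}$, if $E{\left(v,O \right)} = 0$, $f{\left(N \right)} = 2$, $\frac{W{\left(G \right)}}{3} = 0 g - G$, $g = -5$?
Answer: $-116$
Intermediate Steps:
$W{\left(G \right)} = - 3 G$ ($W{\left(G \right)} = 3 \left(0 \left(-5\right) - G\right) = 3 \left(0 - G\right) = 3 \left(- G\right) = - 3 G$)
$J{\left(h,u \right)} = 2$
$l{\left(y,F \right)} = 3 y$
$b = -62$ ($b = - 31 \left(2 + 0\right) = \left(-31\right) 2 = -62$)
$b - l{\left(W{\left(-6 \right)},20 \right)} = -62 - 3 \left(\left(-3\right) \left(-6\right)\right) = -62 - 3 \cdot 18 = -62 - 54 = -116$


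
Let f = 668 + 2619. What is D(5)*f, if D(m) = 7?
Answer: 23009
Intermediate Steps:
f = 3287
D(5)*f = 7*3287 = 23009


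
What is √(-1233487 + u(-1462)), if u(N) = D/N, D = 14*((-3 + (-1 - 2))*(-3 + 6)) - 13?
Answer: 3*I*√292945444422/1462 ≈ 1110.6*I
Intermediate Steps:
D = -265 (D = 14*((-3 - 3)*3) - 13 = 14*(-6*3) - 13 = 14*(-18) - 13 = -252 - 13 = -265)
u(N) = -265/N
√(-1233487 + u(-1462)) = √(-1233487 - 265/(-1462)) = √(-1233487 - 265*(-1/1462)) = √(-1233487 + 265/1462) = √(-1803357729/1462) = 3*I*√292945444422/1462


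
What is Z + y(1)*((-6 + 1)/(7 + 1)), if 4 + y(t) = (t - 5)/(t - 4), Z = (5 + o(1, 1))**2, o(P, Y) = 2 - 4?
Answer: 32/3 ≈ 10.667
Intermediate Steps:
o(P, Y) = -2
Z = 9 (Z = (5 - 2)**2 = 3**2 = 9)
y(t) = -4 + (-5 + t)/(-4 + t) (y(t) = -4 + (t - 5)/(t - 4) = -4 + (-5 + t)/(-4 + t))
Z + y(1)*((-6 + 1)/(7 + 1)) = 9 + ((11 - 3*1)/(-4 + 1))*((-6 + 1)/(7 + 1)) = 9 + ((11 - 3)/(-3))*(-5/8) = 9 + (-1/3*8)*(-5*1/8) = 9 - 8/3*(-5/8) = 9 + 5/3 = 32/3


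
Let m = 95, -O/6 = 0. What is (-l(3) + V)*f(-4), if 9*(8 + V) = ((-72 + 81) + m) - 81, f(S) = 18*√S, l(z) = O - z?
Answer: -88*I ≈ -88.0*I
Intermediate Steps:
O = 0 (O = -6*0 = 0)
l(z) = -z (l(z) = 0 - z = -z)
V = -49/9 (V = -8 + (((-72 + 81) + 95) - 81)/9 = -8 + ((9 + 95) - 81)/9 = -8 + (104 - 81)/9 = -8 + (⅑)*23 = -8 + 23/9 = -49/9 ≈ -5.4444)
(-l(3) + V)*f(-4) = (-(-1)*3 - 49/9)*(18*√(-4)) = (-1*(-3) - 49/9)*(18*(2*I)) = (3 - 49/9)*(36*I) = -88*I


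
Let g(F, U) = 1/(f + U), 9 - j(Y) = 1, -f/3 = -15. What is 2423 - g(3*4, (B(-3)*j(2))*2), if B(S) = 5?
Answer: 302874/125 ≈ 2423.0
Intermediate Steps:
f = 45 (f = -3*(-15) = 45)
j(Y) = 8 (j(Y) = 9 - 1*1 = 9 - 1 = 8)
g(F, U) = 1/(45 + U)
2423 - g(3*4, (B(-3)*j(2))*2) = 2423 - 1/(45 + (5*8)*2) = 2423 - 1/(45 + 40*2) = 2423 - 1/(45 + 80) = 2423 - 1/125 = 302874/125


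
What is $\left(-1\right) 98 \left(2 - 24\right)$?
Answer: $2156$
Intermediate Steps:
$\left(-1\right) 98 \left(2 - 24\right) = \left(-98\right) \left(-22\right) = 2156$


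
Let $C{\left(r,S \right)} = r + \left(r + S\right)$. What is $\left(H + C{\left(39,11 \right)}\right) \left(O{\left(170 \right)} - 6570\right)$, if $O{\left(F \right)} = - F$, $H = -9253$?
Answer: $61765360$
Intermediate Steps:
$C{\left(r,S \right)} = S + 2 r$ ($C{\left(r,S \right)} = r + \left(S + r\right) = S + 2 r$)
$\left(H + C{\left(39,11 \right)}\right) \left(O{\left(170 \right)} - 6570\right) = \left(-9253 + \left(11 + 2 \cdot 39\right)\right) \left(\left(-1\right) 170 - 6570\right) = \left(-9253 + \left(11 + 78\right)\right) \left(-170 - 6570\right) = \left(-9253 + 89\right) \left(-6740\right) = \left(-9164\right) \left(-6740\right) = 61765360$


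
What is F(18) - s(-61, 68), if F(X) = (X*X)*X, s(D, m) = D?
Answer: 5893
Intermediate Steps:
F(X) = X³ (F(X) = X²*X = X³)
F(18) - s(-61, 68) = 18³ - 1*(-61) = 5832 + 61 = 5893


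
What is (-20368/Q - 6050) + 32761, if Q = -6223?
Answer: 166242921/6223 ≈ 26714.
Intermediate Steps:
(-20368/Q - 6050) + 32761 = (-20368/(-6223) - 6050) + 32761 = (-20368*(-1/6223) - 6050) + 32761 = (20368/6223 - 6050) + 32761 = -37628782/6223 + 32761 = 166242921/6223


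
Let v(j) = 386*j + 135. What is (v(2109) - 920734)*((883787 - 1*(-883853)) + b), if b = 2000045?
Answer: -401352644625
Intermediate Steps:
v(j) = 135 + 386*j
(v(2109) - 920734)*((883787 - 1*(-883853)) + b) = ((135 + 386*2109) - 920734)*((883787 - 1*(-883853)) + 2000045) = ((135 + 814074) - 920734)*((883787 + 883853) + 2000045) = (814209 - 920734)*(1767640 + 2000045) = -106525*3767685 = -401352644625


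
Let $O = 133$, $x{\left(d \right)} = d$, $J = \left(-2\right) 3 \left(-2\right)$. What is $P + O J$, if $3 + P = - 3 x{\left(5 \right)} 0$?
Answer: $1593$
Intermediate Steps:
$J = 12$ ($J = \left(-6\right) \left(-2\right) = 12$)
$P = -3$ ($P = -3 + \left(-3\right) 5 \cdot 0 = -3 - 0 = -3 + 0 = -3$)
$P + O J = -3 + 133 \cdot 12 = -3 + 1596 = 1593$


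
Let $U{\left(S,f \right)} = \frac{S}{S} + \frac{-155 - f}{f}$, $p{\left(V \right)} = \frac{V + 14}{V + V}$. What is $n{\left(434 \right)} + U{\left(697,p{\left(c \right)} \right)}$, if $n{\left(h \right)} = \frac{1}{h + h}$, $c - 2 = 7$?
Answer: $- \frac{2421697}{19964} \approx -121.3$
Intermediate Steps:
$c = 9$ ($c = 2 + 7 = 9$)
$p{\left(V \right)} = \frac{14 + V}{2 V}$
$n{\left(h \right)} = \frac{1}{2 h}$
$U{\left(S,f \right)} = 1 + \frac{-155 - f}{f}$
$n{\left(434 \right)} + U{\left(697,p{\left(c \right)} \right)} = \frac{1}{2 \cdot 434} - \frac{155}{\frac{1}{2} \cdot \frac{1}{9} \left(14 + 9\right)} = \frac{1}{2} \cdot \frac{1}{434} - \frac{155}{\frac{1}{2} \cdot \frac{1}{9} \cdot 23} = \frac{1}{868} - \frac{155}{\frac{23}{18}} = \frac{1}{868} - \frac{2790}{23} = - \frac{2421697}{19964}$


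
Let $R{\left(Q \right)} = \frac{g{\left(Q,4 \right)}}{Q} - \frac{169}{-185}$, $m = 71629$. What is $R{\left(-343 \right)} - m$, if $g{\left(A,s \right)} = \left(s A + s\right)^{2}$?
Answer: $- \frac{4891373668}{63455} \approx -77084.0$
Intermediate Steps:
$g{\left(A,s \right)} = \left(s + A s\right)^{2}$ ($g{\left(A,s \right)} = \left(A s + s\right)^{2} = \left(s + A s\right)^{2}$)
$R{\left(Q \right)} = \frac{169}{185} + \frac{16 \left(1 + Q\right)^{2}}{Q}$ ($R{\left(Q \right)} = \frac{4^{2} \left(1 + Q\right)^{2}}{Q} - \frac{169}{-185} = \frac{16 \left(1 + Q\right)^{2}}{Q} - - \frac{169}{185} = \frac{16 \left(1 + Q\right)^{2}}{Q} + \frac{169}{185} = \frac{169}{185} + \frac{16 \left(1 + Q\right)^{2}}{Q}$)
$R{\left(-343 \right)} - m = \left(\frac{169}{185} + \frac{16 \left(1 - 343\right)^{2}}{-343}\right) - 71629 = \left(\frac{169}{185} + 16 \left(- \frac{1}{343}\right) \left(-342\right)^{2}\right) - 71629 = \left(\frac{169}{185} + 16 \left(- \frac{1}{343}\right) 116964\right) - 71629 = \left(\frac{169}{185} - \frac{1871424}{343}\right) - 71629 = - \frac{346155473}{63455} - 71629 = - \frac{4891373668}{63455}$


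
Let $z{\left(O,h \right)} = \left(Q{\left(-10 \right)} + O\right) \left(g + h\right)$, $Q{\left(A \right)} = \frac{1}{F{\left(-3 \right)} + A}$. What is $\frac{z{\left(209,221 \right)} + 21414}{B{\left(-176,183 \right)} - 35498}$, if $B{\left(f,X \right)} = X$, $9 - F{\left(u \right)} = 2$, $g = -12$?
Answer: $- \frac{27868}{15135} \approx -1.8413$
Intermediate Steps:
$F{\left(u \right)} = 7$ ($F{\left(u \right)} = 9 - 2 = 7$)
$Q{\left(A \right)} = \frac{1}{7 + A}$
$z{\left(O,h \right)} = \left(-12 + h\right) \left(- \frac{1}{3} + O\right)$ ($z{\left(O,h \right)} = \left(\frac{1}{7 - 10} + O\right) \left(-12 + h\right) = \left(\frac{1}{-3} + O\right) \left(-12 + h\right) = \left(- \frac{1}{3} + O\right) \left(-12 + h\right) = \left(-12 + h\right) \left(- \frac{1}{3} + O\right)$)
$\frac{z{\left(209,221 \right)} + 21414}{B{\left(-176,183 \right)} - 35498} = \frac{\left(4 - 2508 - \frac{221}{3} + 209 \cdot 221\right) + 21414}{183 - 35498} = \frac{\left(4 - 2508 - \frac{221}{3} + 46189\right) + 21414}{-35315} = \left(\frac{130834}{3} + 21414\right) \left(- \frac{1}{35315}\right) = \frac{195076}{3} \left(- \frac{1}{35315}\right) = - \frac{27868}{15135}$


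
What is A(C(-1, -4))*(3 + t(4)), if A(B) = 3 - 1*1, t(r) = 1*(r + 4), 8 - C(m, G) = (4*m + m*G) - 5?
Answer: 22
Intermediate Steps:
C(m, G) = 13 - 4*m - G*m (C(m, G) = 8 - ((4*m + m*G) - 5) = 8 - ((4*m + G*m) - 5) = 8 - (-5 + 4*m + G*m) = 8 + (5 - 4*m - G*m) = 13 - 4*m - G*m)
t(r) = 4 + r (t(r) = 1*(4 + r) = 4 + r)
A(B) = 2 (A(B) = 3 - 1 = 2)
A(C(-1, -4))*(3 + t(4)) = 2*(3 + (4 + 4)) = 2*(3 + 8) = 2*11 = 22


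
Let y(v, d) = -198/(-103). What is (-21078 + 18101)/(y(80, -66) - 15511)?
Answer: 306631/1597435 ≈ 0.19195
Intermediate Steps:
y(v, d) = 198/103 (y(v, d) = -198*(-1/103) = 198/103)
(-21078 + 18101)/(y(80, -66) - 15511) = (-21078 + 18101)/(198/103 - 15511) = -2977/(-1597435/103) = -2977*(-103/1597435) = 306631/1597435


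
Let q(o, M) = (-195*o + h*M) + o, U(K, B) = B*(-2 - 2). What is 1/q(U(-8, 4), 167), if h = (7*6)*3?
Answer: 1/24146 ≈ 4.1415e-5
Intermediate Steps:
h = 126 (h = 42*3 = 126)
U(K, B) = -4*B (U(K, B) = B*(-4) = -4*B)
q(o, M) = -194*o + 126*M (q(o, M) = (-195*o + 126*M) + o = -194*o + 126*M)
1/q(U(-8, 4), 167) = 1/(-(-776)*4 + 126*167) = 1/(-194*(-16) + 21042) = 1/(3104 + 21042) = 1/24146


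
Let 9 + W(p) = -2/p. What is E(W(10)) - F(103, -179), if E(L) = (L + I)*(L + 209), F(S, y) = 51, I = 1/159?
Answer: -2501472/1325 ≈ -1887.9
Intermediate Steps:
I = 1/159 ≈ 0.0062893
W(p) = -9 - 2/p
E(L) = (209 + L)*(1/159 + L) (E(L) = (L + 1/159)*(L + 209) = (1/159 + L)*(209 + L) = (209 + L)*(1/159 + L))
E(W(10)) - F(103, -179) = (209/159 + (-9 - 2/10)² + 33232*(-9 - 2/10)/159) - 1*51 = (209/159 + (-9 - 2*⅒)² + 33232*(-9 - 2*⅒)/159) - 51 = (209/159 + (-9 - ⅕)² + 33232*(-9 - ⅕)/159) - 51 = (209/159 + (-46/5)² + (33232/159)*(-46/5)) - 51 = (209/159 + 2116/25 - 1528672/795) - 51 = -2433897/1325 - 51 = -2501472/1325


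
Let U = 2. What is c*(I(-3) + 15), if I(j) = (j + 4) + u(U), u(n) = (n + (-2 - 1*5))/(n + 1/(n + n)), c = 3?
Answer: 124/3 ≈ 41.333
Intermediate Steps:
u(n) = (-7 + n)/(n + 1/(2*n)) (u(n) = (n + (-2 - 5))/(n + 1/(2*n)) = (n - 7)/(n + 1/(2*n)) = (-7 + n)/(n + 1/(2*n)))
I(j) = 16/9 + j (I(j) = (j + 4) + 2*2*(-7 + 2)/(1 + 2*2²) = (4 + j) + 2*2*(-5)/(1 + 2*4) = (4 + j) + 2*2*(-5)/(1 + 8) = (4 + j) + 2*2*(-5)/9 = (4 + j) + 2*2*(⅑)*(-5) = (4 + j) - 20/9 = 16/9 + j)
c*(I(-3) + 15) = 3*((16/9 - 3) + 15) = 3*(-11/9 + 15) = 3*(124/9) = 124/3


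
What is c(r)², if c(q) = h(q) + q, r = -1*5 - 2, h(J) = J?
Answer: 196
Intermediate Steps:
r = -7 (r = -5 - 2 = -7)
c(q) = 2*q (c(q) = q + q = 2*q)
c(r)² = (2*(-7))² = (-14)² = 196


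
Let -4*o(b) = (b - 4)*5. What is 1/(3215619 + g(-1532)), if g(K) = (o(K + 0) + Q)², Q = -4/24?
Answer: 36/248449645 ≈ 1.4490e-7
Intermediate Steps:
Q = -⅙ (Q = -4*1/24 = -⅙ ≈ -0.16667)
o(b) = 5 - 5*b/4 (o(b) = -(b - 4)*5/4 = -(-4 + b)*5/4 = -(-20 + 5*b)/4 = 5 - 5*b/4)
g(K) = (29/6 - 5*K/4)² (g(K) = ((5 - 5*(K + 0)/4) - ⅙)² = ((5 - 5*K/4) - ⅙)² = (29/6 - 5*K/4)²)
1/(3215619 + g(-1532)) = 1/(3215619 + (-58 + 15*(-1532))²/144) = 1/(3215619 + (-58 - 22980)²/144) = 1/(3215619 + (1/144)*(-23038)²) = 1/(3215619 + (1/144)*530749444) = 1/(3215619 + 132687361/36) = 1/(248449645/36) = 36/248449645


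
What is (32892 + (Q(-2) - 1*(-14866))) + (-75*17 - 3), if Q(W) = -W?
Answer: 46482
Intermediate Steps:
(32892 + (Q(-2) - 1*(-14866))) + (-75*17 - 3) = (32892 + (-1*(-2) - 1*(-14866))) + (-75*17 - 3) = (32892 + (2 + 14866)) + (-1275 - 3) = (32892 + 14868) - 1278 = 47760 - 1278 = 46482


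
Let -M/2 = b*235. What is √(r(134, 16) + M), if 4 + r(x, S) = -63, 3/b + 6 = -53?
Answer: I*√150037/59 ≈ 6.5652*I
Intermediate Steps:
b = -3/59 (b = 3/(-6 - 53) = 3/(-59) = 3*(-1/59) = -3/59 ≈ -0.050847)
r(x, S) = -67 (r(x, S) = -4 - 63 = -67)
M = 1410/59 (M = -(-6)*235/59 = -2*(-705/59) = 1410/59 ≈ 23.898)
√(r(134, 16) + M) = √(-67 + 1410/59) = √(-2543/59) = I*√150037/59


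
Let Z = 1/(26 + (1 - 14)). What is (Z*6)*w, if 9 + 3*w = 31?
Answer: 44/13 ≈ 3.3846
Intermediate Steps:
w = 22/3 (w = -3 + (⅓)*31 = -3 + 31/3 = 22/3 ≈ 7.3333)
Z = 1/13 (Z = 1/(26 - 13) = 1/13 ≈ 0.076923)
(Z*6)*w = ((1/13)*6)*(22/3) = (6/13)*(22/3) = 44/13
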